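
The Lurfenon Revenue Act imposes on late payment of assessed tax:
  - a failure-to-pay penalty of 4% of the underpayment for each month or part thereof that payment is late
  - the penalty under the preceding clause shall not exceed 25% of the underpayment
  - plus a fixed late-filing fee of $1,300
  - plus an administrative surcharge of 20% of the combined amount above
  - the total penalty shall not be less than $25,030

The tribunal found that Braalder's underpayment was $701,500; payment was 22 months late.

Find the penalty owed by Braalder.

$212,010

Accrued rate: 4% × 22 = 88%, capped at 25% → 25%
Failure-to-pay penalty: 25% of $701,500 = $175,375
Penalty before surcharge: $175,375 + $1,300 = $176,675
Administrative surcharge: 20% of $176,675 = $35,335
Total penalty: $176,675 + $35,335 = $212,010
Minimum $25,030: $212,010 meets the minimum, no increase.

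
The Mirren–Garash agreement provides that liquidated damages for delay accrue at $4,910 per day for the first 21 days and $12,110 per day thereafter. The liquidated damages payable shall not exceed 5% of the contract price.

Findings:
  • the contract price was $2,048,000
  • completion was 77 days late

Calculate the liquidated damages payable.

First 21 days: 21 × $4,910 = $103,110
Remaining days: (77 − 21) × $12,110 = $678,160
Accrued per-day damages: $103,110 + $678,160 = $781,270
Cap: 5% of $2,048,000 = $102,400
Cap at $102,400: $781,270 exceeds the cap → $102,400

$102,400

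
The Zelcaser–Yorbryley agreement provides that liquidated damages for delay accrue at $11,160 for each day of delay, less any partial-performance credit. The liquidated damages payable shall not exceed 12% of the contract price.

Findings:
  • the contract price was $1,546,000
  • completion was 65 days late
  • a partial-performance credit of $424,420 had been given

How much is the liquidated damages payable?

Per-day damages: 65 × $11,160 = $725,400
Less partial-performance credit: $725,400 − $424,420 = $300,980
Cap: 12% of $1,546,000 = $185,520
Cap at $185,520: $300,980 exceeds the cap → $185,520

$185,520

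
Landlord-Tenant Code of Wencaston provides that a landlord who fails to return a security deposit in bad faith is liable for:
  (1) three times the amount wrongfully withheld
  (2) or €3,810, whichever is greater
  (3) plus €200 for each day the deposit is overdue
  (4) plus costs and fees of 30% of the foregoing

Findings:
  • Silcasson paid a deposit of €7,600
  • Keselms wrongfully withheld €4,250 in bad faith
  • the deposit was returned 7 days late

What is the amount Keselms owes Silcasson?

€18,395

Trebled: 3 × €4,250 = €12,750
Minimum €3,810: €12,750 meets the minimum, no increase.
Late-return penalty: 7 × €200 = €1,400
Damages plus late penalty: €12,750 + €1,400 = €14,150
Costs and fees: 30% of €14,150 = €4,245
Total recovery: €14,150 + €4,245 = €18,395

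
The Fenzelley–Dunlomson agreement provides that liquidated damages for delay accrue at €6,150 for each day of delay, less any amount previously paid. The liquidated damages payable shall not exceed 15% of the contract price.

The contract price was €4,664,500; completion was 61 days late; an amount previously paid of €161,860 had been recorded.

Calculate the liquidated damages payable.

€213,290

Per-day damages: 61 × €6,150 = €375,150
Less amount previously paid: €375,150 − €161,860 = €213,290
Cap: 15% of €4,664,500 = €699,675
Cap at €699,675: €213,290 is within the cap, no reduction.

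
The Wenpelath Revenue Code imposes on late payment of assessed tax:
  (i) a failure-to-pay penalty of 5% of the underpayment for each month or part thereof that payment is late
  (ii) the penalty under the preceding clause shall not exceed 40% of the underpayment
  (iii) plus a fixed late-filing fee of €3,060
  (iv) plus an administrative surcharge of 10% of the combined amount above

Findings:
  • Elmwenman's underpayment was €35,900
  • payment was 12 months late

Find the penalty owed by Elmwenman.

Penalty: €19,162

Accrued rate: 5% × 12 = 60%, capped at 40% → 40%
Failure-to-pay penalty: 40% of €35,900 = €14,360
Penalty before surcharge: €14,360 + €3,060 = €17,420
Administrative surcharge: 10% of €17,420 = €1,742
Total penalty: €17,420 + €1,742 = €19,162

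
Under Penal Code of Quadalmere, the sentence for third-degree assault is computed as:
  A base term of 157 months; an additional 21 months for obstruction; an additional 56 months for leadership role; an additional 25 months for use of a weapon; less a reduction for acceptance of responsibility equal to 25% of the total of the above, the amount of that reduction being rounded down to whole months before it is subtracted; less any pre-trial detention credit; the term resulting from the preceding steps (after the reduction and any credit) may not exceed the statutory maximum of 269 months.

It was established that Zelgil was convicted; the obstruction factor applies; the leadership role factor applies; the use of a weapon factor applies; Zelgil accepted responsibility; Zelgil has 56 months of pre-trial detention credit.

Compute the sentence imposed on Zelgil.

139 months

Obstruction enhancement: +21 months
Leadership role enhancement: +56 months
Use of a weapon enhancement: +25 months
Adjusted term: 157 months + 21 months + 56 months + 25 months = 259 months
Acceptance of responsibility reduction: 25% of 259 months = 64 months (rounded down)
After reduction: 259 − 64 = 195 months
Less pre-trial detention credit: 195 months − 56 months = 139 months
Cap at 269 months: 139 months is within the cap, no reduction.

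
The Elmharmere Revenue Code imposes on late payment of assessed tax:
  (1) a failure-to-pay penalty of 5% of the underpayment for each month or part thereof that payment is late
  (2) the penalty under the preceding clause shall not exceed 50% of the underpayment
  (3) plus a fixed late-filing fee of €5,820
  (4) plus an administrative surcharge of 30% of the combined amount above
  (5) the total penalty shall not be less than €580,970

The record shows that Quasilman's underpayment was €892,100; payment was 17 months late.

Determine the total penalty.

Accrued rate: 5% × 17 = 85%, capped at 50% → 50%
Failure-to-pay penalty: 50% of €892,100 = €446,050
Penalty before surcharge: €446,050 + €5,820 = €451,870
Administrative surcharge: 30% of €451,870 = €135,561
Total penalty: €451,870 + €135,561 = €587,431
Minimum €580,970: €587,431 meets the minimum, no increase.

Penalty: €587,431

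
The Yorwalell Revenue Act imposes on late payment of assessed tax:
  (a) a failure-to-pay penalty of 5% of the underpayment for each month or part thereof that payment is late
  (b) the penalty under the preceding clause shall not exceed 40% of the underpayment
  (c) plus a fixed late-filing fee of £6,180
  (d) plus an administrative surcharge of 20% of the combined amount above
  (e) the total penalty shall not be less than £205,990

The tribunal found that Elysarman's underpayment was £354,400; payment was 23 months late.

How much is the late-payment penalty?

£205,990

Accrued rate: 5% × 23 = 115%, capped at 40% → 40%
Failure-to-pay penalty: 40% of £354,400 = £141,760
Penalty before surcharge: £141,760 + £6,180 = £147,940
Administrative surcharge: 20% of £147,940 = £29,588
Total penalty: £147,940 + £29,588 = £177,528
Minimum £205,990: £177,528 is below the minimum → £205,990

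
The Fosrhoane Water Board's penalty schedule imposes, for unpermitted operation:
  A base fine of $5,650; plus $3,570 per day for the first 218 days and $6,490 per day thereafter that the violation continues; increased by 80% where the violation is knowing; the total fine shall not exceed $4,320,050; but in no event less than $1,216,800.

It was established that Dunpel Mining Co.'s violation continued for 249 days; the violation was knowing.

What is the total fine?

First 218 days: 218 × $3,570 = $778,260
Remaining days: (249 − 218) × $6,490 = $201,190
Per-day component: $778,260 + $201,190 = $979,450
Base plus per-day: $5,650 + $979,450 = $985,100
Enhancement: 80% of $985,100 = $788,080
Enhanced fine: $985,100 + $788,080 = $1,773,180
Cap at $4,320,050: $1,773,180 is within the cap, no reduction.
Minimum $1,216,800: $1,773,180 meets the minimum, no increase.

$1,773,180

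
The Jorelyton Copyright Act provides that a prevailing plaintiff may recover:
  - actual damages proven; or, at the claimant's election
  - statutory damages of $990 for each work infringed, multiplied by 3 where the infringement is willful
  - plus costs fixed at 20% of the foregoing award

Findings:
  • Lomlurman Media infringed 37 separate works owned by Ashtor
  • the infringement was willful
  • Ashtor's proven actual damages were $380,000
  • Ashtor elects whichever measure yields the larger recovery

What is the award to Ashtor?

$456,000

Statutory damages: 37 × $990 = $36,630
Trebled: 3 × $36,630 = $109,890
Greater of actual damages ($380,000) or enhanced statutory damages ($109,890): $380,000
Costs: 20% of $380,000 = $76,000
Award plus costs: $380,000 + $76,000 = $456,000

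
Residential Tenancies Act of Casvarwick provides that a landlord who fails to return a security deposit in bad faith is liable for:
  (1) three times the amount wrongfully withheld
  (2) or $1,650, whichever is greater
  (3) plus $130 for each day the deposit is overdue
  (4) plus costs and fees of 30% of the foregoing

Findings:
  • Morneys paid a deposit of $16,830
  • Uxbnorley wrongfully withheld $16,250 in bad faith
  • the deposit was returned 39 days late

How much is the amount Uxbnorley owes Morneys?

$69,966

Trebled: 3 × $16,250 = $48,750
Minimum $1,650: $48,750 meets the minimum, no increase.
Late-return penalty: 39 × $130 = $5,070
Damages plus late penalty: $48,750 + $5,070 = $53,820
Costs and fees: 30% of $53,820 = $16,146
Total recovery: $53,820 + $16,146 = $69,966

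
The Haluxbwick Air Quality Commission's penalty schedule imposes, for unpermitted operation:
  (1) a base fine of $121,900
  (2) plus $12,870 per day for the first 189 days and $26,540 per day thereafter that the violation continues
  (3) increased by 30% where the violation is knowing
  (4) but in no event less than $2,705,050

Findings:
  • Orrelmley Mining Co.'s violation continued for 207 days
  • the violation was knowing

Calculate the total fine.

First 189 days: 189 × $12,870 = $2,432,430
Remaining days: (207 − 189) × $26,540 = $477,720
Per-day component: $2,432,430 + $477,720 = $2,910,150
Base plus per-day: $121,900 + $2,910,150 = $3,032,050
Enhancement: 30% of $3,032,050 = $909,615
Enhanced fine: $3,032,050 + $909,615 = $3,941,665
Minimum $2,705,050: $3,941,665 meets the minimum, no increase.

$3,941,665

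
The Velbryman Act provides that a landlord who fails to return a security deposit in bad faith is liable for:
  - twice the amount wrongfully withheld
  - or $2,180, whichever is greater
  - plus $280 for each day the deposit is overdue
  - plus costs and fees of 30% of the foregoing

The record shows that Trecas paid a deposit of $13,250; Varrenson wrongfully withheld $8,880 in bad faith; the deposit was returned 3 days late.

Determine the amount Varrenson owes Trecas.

$24,180

Doubled: 2 × $8,880 = $17,760
Minimum $2,180: $17,760 meets the minimum, no increase.
Late-return penalty: 3 × $280 = $840
Damages plus late penalty: $17,760 + $840 = $18,600
Costs and fees: 30% of $18,600 = $5,580
Total recovery: $18,600 + $5,580 = $24,180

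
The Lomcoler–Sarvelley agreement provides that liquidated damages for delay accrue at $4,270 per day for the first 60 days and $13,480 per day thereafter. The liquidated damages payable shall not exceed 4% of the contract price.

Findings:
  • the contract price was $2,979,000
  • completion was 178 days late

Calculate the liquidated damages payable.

First 60 days: 60 × $4,270 = $256,200
Remaining days: (178 − 60) × $13,480 = $1,590,640
Accrued per-day damages: $256,200 + $1,590,640 = $1,846,840
Cap: 4% of $2,979,000 = $119,160
Cap at $119,160: $1,846,840 exceeds the cap → $119,160

$119,160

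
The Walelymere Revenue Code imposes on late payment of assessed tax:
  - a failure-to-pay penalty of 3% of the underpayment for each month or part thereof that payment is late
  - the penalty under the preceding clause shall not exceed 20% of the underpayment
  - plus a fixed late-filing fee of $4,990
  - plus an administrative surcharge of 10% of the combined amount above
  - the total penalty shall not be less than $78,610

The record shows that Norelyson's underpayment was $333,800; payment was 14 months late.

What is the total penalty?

$78,925

Accrued rate: 3% × 14 = 42%, capped at 20% → 20%
Failure-to-pay penalty: 20% of $333,800 = $66,760
Penalty before surcharge: $66,760 + $4,990 = $71,750
Administrative surcharge: 10% of $71,750 = $7,175
Total penalty: $71,750 + $7,175 = $78,925
Minimum $78,610: $78,925 meets the minimum, no increase.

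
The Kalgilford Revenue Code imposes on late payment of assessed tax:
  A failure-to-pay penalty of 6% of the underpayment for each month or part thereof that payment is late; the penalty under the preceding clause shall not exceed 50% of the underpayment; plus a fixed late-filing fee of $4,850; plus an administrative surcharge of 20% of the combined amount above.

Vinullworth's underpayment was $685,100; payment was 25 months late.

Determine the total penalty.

Accrued rate: 6% × 25 = 150%, capped at 50% → 50%
Failure-to-pay penalty: 50% of $685,100 = $342,550
Penalty before surcharge: $342,550 + $4,850 = $347,400
Administrative surcharge: 20% of $347,400 = $69,480
Total penalty: $347,400 + $69,480 = $416,880

$416,880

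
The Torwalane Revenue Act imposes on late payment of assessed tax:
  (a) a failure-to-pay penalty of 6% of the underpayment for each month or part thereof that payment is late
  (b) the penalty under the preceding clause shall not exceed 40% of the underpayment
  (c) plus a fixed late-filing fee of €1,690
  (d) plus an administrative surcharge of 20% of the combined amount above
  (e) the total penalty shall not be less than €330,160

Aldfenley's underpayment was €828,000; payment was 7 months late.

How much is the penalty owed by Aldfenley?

Accrued rate: 6% × 7 = 42%, capped at 40% → 40%
Failure-to-pay penalty: 40% of €828,000 = €331,200
Penalty before surcharge: €331,200 + €1,690 = €332,890
Administrative surcharge: 20% of €332,890 = €66,578
Total penalty: €332,890 + €66,578 = €399,468
Minimum €330,160: €399,468 meets the minimum, no increase.

€399,468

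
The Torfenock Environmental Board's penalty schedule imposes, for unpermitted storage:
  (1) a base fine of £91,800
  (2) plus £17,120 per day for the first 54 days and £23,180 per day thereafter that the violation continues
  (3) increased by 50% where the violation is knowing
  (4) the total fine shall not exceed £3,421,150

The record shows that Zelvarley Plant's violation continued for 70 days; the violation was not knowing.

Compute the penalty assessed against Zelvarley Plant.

First 54 days: 54 × £17,120 = £924,480
Remaining days: (70 − 54) × £23,180 = £370,880
Per-day component: £924,480 + £370,880 = £1,295,360
Base plus per-day: £91,800 + £1,295,360 = £1,387,160
The violation was not knowing: no 50% increase.
Cap at £3,421,150: £1,387,160 is within the cap, no reduction.

£1,387,160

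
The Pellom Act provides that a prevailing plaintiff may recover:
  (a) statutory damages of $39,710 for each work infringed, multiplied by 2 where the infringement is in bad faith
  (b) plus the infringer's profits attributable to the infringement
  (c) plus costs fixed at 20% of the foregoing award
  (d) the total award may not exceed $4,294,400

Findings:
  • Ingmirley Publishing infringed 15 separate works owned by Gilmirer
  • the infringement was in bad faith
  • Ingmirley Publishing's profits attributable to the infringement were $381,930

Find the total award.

Statutory damages: 15 × $39,710 = $595,650
Doubled: 2 × $595,650 = $1,191,300
Combined award: $1,191,300 + $381,930 = $1,573,230
Costs: 20% of $1,573,230 = $314,646
Award plus costs: $1,573,230 + $314,646 = $1,887,876
Cap at $4,294,400: $1,887,876 is within the cap, no reduction.

Award: $1,887,876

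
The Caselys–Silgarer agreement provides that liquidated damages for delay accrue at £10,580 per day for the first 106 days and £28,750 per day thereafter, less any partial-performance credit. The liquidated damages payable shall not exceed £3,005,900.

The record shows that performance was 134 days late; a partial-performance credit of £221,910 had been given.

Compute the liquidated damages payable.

£1,704,570

First 106 days: 106 × £10,580 = £1,121,480
Remaining days: (134 − 106) × £28,750 = £805,000
Accrued per-day damages: £1,121,480 + £805,000 = £1,926,480
Less partial-performance credit: £1,926,480 − £221,910 = £1,704,570
Cap at £3,005,900: £1,704,570 is within the cap, no reduction.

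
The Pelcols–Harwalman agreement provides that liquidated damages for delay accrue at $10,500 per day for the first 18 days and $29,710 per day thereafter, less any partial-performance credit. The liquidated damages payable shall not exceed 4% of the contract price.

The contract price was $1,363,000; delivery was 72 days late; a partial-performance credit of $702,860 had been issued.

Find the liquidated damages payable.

$54,520

First 18 days: 18 × $10,500 = $189,000
Remaining days: (72 − 18) × $29,710 = $1,604,340
Accrued per-day damages: $189,000 + $1,604,340 = $1,793,340
Less partial-performance credit: $1,793,340 − $702,860 = $1,090,480
Cap: 4% of $1,363,000 = $54,520
Cap at $54,520: $1,090,480 exceeds the cap → $54,520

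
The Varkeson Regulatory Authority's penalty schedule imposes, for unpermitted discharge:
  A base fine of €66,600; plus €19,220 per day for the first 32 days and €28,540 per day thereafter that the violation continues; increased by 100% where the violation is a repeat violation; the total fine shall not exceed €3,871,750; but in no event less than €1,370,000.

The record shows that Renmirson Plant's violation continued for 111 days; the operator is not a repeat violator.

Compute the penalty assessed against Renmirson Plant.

Civil penalty: €2,936,300

First 32 days: 32 × €19,220 = €615,040
Remaining days: (111 − 32) × €28,540 = €2,254,660
Per-day component: €615,040 + €2,254,660 = €2,869,700
Base plus per-day: €66,600 + €2,869,700 = €2,936,300
The operator is not a repeat violator: no 100% increase.
Cap at €3,871,750: €2,936,300 is within the cap, no reduction.
Minimum €1,370,000: €2,936,300 meets the minimum, no increase.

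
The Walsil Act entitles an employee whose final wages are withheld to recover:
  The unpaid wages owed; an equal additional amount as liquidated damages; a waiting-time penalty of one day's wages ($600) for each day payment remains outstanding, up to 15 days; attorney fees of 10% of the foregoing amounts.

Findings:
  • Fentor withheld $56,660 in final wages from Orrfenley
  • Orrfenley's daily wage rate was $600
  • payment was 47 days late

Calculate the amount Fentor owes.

$134,552

Liquidated damages (equal amount): $56,660
Penalty days: min(47, 15) = 15
Waiting-time penalty: 15 × $600 = $9,000
Subtotal: $56,660 + $56,660 + $9,000 = $122,320
Attorney fees: 10% of $122,320 = $12,232
Total award: $122,320 + $12,232 = $134,552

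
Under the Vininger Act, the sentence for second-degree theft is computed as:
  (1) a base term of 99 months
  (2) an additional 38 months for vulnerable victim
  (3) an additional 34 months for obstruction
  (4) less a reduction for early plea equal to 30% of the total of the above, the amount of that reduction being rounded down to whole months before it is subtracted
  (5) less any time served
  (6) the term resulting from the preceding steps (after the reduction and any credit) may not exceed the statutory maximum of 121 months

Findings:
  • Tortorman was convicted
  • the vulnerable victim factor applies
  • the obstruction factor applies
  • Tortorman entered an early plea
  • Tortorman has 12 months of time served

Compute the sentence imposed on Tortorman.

Vulnerable victim enhancement: +38 months
Obstruction enhancement: +34 months
Adjusted term: 99 months + 38 months + 34 months = 171 months
Early plea reduction: 30% of 171 months = 51 months (rounded down)
After reduction: 171 − 51 = 120 months
Less time served: 120 months − 12 months = 108 months
Cap at 121 months: 108 months is within the cap, no reduction.

Sentence: 108 months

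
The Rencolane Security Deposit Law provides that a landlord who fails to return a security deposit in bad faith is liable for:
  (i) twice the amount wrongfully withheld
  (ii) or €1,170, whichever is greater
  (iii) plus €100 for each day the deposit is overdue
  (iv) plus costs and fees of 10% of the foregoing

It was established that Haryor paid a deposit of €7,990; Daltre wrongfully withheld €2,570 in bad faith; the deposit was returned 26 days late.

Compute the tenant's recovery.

€8,514

Doubled: 2 × €2,570 = €5,140
Minimum €1,170: €5,140 meets the minimum, no increase.
Late-return penalty: 26 × €100 = €2,600
Damages plus late penalty: €5,140 + €2,600 = €7,740
Costs and fees: 10% of €7,740 = €774
Total recovery: €7,740 + €774 = €8,514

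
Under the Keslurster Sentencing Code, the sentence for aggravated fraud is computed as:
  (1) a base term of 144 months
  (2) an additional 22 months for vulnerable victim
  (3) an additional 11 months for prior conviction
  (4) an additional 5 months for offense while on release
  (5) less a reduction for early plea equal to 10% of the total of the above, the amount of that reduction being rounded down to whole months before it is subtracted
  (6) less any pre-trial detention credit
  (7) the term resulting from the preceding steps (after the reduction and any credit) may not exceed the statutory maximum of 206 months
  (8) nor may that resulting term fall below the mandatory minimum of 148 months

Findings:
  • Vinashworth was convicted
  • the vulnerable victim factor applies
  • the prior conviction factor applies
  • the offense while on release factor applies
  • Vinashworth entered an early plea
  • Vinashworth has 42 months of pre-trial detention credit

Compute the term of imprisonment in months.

148 months

Vulnerable victim enhancement: +22 months
Prior conviction enhancement: +11 months
Offense while on release enhancement: +5 months
Adjusted term: 144 months + 22 months + 11 months + 5 months = 182 months
Early plea reduction: 10% of 182 months = 18 months (rounded down)
After reduction: 182 − 18 = 164 months
Less pre-trial detention credit: 164 months − 42 months = 122 months
Cap at 206 months: 122 months is within the cap, no reduction.
Minimum 148 months: 122 months is below the minimum → 148 months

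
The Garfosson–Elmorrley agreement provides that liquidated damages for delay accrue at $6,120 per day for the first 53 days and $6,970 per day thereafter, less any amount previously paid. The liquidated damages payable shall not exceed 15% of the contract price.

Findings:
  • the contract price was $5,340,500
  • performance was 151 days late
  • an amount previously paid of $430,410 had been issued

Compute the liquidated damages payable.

$577,010

First 53 days: 53 × $6,120 = $324,360
Remaining days: (151 − 53) × $6,970 = $683,060
Accrued per-day damages: $324,360 + $683,060 = $1,007,420
Less amount previously paid: $1,007,420 − $430,410 = $577,010
Cap: 15% of $5,340,500 = $801,075
Cap at $801,075: $577,010 is within the cap, no reduction.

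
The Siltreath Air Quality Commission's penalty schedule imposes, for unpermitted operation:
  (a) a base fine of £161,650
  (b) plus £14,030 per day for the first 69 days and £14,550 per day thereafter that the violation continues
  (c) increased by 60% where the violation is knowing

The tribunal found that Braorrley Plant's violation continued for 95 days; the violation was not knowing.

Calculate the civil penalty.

£1,508,020

First 69 days: 69 × £14,030 = £968,070
Remaining days: (95 − 69) × £14,550 = £378,300
Per-day component: £968,070 + £378,300 = £1,346,370
Base plus per-day: £161,650 + £1,346,370 = £1,508,020
The violation was not knowing: no 60% increase.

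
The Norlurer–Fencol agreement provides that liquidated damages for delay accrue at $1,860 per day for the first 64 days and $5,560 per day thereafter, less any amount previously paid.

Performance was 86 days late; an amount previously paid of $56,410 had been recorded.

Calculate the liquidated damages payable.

First 64 days: 64 × $1,860 = $119,040
Remaining days: (86 − 64) × $5,560 = $122,320
Accrued per-day damages: $119,040 + $122,320 = $241,360
Less amount previously paid: $241,360 − $56,410 = $184,950

$184,950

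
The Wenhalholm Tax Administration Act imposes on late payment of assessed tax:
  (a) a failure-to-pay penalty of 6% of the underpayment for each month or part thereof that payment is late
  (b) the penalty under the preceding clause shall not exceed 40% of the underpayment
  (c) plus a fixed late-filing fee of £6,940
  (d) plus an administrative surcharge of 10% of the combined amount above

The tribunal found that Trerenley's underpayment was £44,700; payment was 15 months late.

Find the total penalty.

£27,302

Accrued rate: 6% × 15 = 90%, capped at 40% → 40%
Failure-to-pay penalty: 40% of £44,700 = £17,880
Penalty before surcharge: £17,880 + £6,940 = £24,820
Administrative surcharge: 10% of £24,820 = £2,482
Total penalty: £24,820 + £2,482 = £27,302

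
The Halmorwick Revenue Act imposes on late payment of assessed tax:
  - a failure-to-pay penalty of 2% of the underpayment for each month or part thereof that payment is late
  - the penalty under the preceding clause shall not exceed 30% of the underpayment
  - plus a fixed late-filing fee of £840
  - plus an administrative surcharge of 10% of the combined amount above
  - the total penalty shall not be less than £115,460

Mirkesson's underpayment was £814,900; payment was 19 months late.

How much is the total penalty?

Penalty: £269,841

Accrued rate: 2% × 19 = 38%, capped at 30% → 30%
Failure-to-pay penalty: 30% of £814,900 = £244,470
Penalty before surcharge: £244,470 + £840 = £245,310
Administrative surcharge: 10% of £245,310 = £24,531
Total penalty: £245,310 + £24,531 = £269,841
Minimum £115,460: £269,841 meets the minimum, no increase.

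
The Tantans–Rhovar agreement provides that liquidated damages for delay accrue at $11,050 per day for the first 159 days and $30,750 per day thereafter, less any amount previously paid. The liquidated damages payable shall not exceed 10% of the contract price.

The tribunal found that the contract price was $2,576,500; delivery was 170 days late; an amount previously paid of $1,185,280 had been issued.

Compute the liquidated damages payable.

$257,650

First 159 days: 159 × $11,050 = $1,756,950
Remaining days: (170 − 159) × $30,750 = $338,250
Accrued per-day damages: $1,756,950 + $338,250 = $2,095,200
Less amount previously paid: $2,095,200 − $1,185,280 = $909,920
Cap: 10% of $2,576,500 = $257,650
Cap at $257,650: $909,920 exceeds the cap → $257,650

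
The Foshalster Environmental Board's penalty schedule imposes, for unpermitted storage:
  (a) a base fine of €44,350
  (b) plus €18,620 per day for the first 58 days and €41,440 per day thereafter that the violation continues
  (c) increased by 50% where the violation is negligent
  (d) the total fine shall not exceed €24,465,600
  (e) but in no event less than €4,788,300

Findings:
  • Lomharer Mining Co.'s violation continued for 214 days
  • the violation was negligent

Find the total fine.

€11,383,425

First 58 days: 58 × €18,620 = €1,079,960
Remaining days: (214 − 58) × €41,440 = €6,464,640
Per-day component: €1,079,960 + €6,464,640 = €7,544,600
Base plus per-day: €44,350 + €7,544,600 = €7,588,950
Enhancement: 50% of €7,588,950 = €3,794,475
Enhanced fine: €7,588,950 + €3,794,475 = €11,383,425
Cap at €24,465,600: €11,383,425 is within the cap, no reduction.
Minimum €4,788,300: €11,383,425 meets the minimum, no increase.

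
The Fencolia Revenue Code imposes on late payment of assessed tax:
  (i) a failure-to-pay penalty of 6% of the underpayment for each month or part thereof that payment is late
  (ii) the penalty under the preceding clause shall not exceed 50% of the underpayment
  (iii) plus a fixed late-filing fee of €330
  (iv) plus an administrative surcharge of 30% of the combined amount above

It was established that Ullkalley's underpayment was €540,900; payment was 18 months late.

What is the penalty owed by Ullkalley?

Accrued rate: 6% × 18 = 108%, capped at 50% → 50%
Failure-to-pay penalty: 50% of €540,900 = €270,450
Penalty before surcharge: €270,450 + €330 = €270,780
Administrative surcharge: 30% of €270,780 = €81,234
Total penalty: €270,780 + €81,234 = €352,014

€352,014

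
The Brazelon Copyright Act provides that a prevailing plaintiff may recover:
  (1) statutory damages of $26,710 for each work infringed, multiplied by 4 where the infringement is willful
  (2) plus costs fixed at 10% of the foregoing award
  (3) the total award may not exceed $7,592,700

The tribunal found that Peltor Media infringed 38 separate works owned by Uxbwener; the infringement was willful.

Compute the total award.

Statutory damages: 38 × $26,710 = $1,014,980
Multiplied by 4: 4 × $1,014,980 = $4,059,920
Costs: 10% of $4,059,920 = $405,992
Award plus costs: $4,059,920 + $405,992 = $4,465,912
Cap at $7,592,700: $4,465,912 is within the cap, no reduction.

Award: $4,465,912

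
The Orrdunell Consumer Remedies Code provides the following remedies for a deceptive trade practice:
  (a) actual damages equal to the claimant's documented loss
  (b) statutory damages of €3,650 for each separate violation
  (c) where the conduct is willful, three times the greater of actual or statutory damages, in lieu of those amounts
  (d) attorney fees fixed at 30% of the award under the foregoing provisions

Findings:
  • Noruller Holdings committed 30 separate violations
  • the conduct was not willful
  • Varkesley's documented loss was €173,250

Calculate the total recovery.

Statutory damages: 30 × €3,650 = €109,500
Conduct not willful: the in-lieu enhancement does not apply.
Actual plus statutory damages: €173,250 + €109,500 = €282,750
Attorney fees: 30% of €282,750 = €84,825
Total recovery: €282,750 + €84,825 = €367,575

Total recovery: €367,575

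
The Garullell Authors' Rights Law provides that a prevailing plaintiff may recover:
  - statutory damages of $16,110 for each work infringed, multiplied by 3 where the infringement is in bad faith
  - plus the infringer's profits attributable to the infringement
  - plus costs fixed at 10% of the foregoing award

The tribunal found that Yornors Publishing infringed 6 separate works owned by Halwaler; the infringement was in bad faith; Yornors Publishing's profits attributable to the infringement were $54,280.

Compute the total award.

$378,686

Statutory damages: 6 × $16,110 = $96,660
Trebled: 3 × $96,660 = $289,980
Combined award: $289,980 + $54,280 = $344,260
Costs: 10% of $344,260 = $34,426
Award plus costs: $344,260 + $34,426 = $378,686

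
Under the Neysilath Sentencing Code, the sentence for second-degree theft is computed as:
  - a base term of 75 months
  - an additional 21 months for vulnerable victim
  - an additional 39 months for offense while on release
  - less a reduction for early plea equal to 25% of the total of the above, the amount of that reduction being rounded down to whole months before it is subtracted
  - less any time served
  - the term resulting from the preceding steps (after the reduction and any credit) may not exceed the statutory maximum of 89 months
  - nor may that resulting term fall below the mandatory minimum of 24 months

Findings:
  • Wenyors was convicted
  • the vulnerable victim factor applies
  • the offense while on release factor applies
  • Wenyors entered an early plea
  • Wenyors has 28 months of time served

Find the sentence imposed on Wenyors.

74 months

Vulnerable victim enhancement: +21 months
Offense while on release enhancement: +39 months
Adjusted term: 75 months + 21 months + 39 months = 135 months
Early plea reduction: 25% of 135 months = 33 months (rounded down)
After reduction: 135 − 33 = 102 months
Less time served: 102 months − 28 months = 74 months
Cap at 89 months: 74 months is within the cap, no reduction.
Minimum 24 months: 74 months meets the minimum, no increase.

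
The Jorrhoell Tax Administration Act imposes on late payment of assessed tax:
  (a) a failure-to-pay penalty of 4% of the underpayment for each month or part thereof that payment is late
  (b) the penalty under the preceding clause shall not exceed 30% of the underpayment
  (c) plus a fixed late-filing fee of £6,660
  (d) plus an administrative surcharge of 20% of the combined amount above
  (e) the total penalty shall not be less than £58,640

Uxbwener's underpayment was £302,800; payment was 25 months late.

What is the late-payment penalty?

Accrued rate: 4% × 25 = 100%, capped at 30% → 30%
Failure-to-pay penalty: 30% of £302,800 = £90,840
Penalty before surcharge: £90,840 + £6,660 = £97,500
Administrative surcharge: 20% of £97,500 = £19,500
Total penalty: £97,500 + £19,500 = £117,000
Minimum £58,640: £117,000 meets the minimum, no increase.

£117,000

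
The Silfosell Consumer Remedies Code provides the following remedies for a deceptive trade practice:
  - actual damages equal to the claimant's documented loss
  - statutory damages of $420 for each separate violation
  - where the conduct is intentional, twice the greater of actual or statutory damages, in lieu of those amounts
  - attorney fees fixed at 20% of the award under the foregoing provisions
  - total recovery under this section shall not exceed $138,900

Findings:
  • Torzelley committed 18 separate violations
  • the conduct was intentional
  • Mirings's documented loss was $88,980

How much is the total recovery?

$138,900

Statutory damages: 18 × $420 = $7,560
Greater of actual damages ($88,980) or statutory damages ($7,560): $88,980
Doubled: 2 × $88,980 = $177,960
Attorney fees: 20% of $177,960 = $35,592
Total before cap: $177,960 + $35,592 = $213,552
Cap at $138,900: $213,552 exceeds the cap → $138,900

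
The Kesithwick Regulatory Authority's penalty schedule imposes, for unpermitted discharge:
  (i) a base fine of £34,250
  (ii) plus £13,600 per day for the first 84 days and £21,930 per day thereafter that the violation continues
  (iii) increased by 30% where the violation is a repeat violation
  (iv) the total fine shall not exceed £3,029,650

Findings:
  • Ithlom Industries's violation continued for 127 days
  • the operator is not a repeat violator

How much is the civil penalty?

First 84 days: 84 × £13,600 = £1,142,400
Remaining days: (127 − 84) × £21,930 = £942,990
Per-day component: £1,142,400 + £942,990 = £2,085,390
Base plus per-day: £34,250 + £2,085,390 = £2,119,640
The operator is not a repeat violator: no 30% increase.
Cap at £3,029,650: £2,119,640 is within the cap, no reduction.

£2,119,640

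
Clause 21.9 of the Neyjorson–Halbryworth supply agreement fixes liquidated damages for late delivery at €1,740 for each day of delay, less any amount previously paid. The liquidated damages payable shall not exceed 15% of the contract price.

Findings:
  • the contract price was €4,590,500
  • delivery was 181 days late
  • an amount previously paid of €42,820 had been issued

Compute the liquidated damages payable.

€272,120

Per-day damages: 181 × €1,740 = €314,940
Less amount previously paid: €314,940 − €42,820 = €272,120
Cap: 15% of €4,590,500 = €688,575
Cap at €688,575: €272,120 is within the cap, no reduction.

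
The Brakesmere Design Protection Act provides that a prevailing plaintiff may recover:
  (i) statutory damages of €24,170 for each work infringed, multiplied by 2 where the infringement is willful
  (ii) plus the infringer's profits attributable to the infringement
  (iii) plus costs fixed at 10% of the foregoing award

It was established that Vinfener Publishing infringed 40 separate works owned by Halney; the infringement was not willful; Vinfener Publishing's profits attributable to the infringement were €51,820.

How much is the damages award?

Award: €1,120,482

Statutory damages: 40 × €24,170 = €966,800
Infringement not willful: no ×2 enhancement.
Combined award: €966,800 + €51,820 = €1,018,620
Costs: 10% of €1,018,620 = €101,862
Award plus costs: €1,018,620 + €101,862 = €1,120,482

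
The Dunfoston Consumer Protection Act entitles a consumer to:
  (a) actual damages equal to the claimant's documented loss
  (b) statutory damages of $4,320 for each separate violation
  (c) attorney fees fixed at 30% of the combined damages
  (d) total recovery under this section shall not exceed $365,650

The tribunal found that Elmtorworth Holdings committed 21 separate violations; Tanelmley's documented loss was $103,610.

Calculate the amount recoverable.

Total recovery: $252,629

Statutory damages: 21 × $4,320 = $90,720
Combined damages: $103,610 + $90,720 = $194,330
Attorney fees: 30% of $194,330 = $58,299
Total before cap: $194,330 + $58,299 = $252,629
Cap at $365,650: $252,629 is within the cap, no reduction.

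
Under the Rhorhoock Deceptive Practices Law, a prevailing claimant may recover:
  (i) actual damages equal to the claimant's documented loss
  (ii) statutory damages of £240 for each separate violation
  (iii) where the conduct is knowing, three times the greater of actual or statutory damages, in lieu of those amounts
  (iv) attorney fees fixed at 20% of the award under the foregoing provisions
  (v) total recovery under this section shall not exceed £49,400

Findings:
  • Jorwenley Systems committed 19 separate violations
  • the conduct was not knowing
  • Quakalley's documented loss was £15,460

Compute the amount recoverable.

£24,024

Statutory damages: 19 × £240 = £4,560
Conduct not knowing: the in-lieu enhancement does not apply.
Actual plus statutory damages: £15,460 + £4,560 = £20,020
Attorney fees: 20% of £20,020 = £4,004
Total before cap: £20,020 + £4,004 = £24,024
Cap at £49,400: £24,024 is within the cap, no reduction.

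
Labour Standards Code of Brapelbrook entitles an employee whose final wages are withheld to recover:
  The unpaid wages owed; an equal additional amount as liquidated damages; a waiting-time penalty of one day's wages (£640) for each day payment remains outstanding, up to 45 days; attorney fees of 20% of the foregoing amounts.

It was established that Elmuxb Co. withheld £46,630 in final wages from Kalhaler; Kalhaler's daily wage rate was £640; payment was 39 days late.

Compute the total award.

Liquidated damages (equal amount): £46,630
Penalty days: min(39, 45) = 39
Waiting-time penalty: 39 × £640 = £24,960
Subtotal: £46,630 + £46,630 + £24,960 = £118,220
Attorney fees: 20% of £118,220 = £23,644
Total award: £118,220 + £23,644 = £141,864

£141,864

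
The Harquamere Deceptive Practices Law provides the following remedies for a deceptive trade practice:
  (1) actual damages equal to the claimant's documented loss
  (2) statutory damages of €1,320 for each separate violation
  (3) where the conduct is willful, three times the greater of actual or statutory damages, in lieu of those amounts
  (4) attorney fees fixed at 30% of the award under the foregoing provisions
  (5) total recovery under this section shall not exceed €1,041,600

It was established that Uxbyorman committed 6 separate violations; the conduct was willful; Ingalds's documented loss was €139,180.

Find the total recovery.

Statutory damages: 6 × €1,320 = €7,920
Greater of actual damages (€139,180) or statutory damages (€7,920): €139,180
Trebled: 3 × €139,180 = €417,540
Attorney fees: 30% of €417,540 = €125,262
Total before cap: €417,540 + €125,262 = €542,802
Cap at €1,041,600: €542,802 is within the cap, no reduction.

€542,802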